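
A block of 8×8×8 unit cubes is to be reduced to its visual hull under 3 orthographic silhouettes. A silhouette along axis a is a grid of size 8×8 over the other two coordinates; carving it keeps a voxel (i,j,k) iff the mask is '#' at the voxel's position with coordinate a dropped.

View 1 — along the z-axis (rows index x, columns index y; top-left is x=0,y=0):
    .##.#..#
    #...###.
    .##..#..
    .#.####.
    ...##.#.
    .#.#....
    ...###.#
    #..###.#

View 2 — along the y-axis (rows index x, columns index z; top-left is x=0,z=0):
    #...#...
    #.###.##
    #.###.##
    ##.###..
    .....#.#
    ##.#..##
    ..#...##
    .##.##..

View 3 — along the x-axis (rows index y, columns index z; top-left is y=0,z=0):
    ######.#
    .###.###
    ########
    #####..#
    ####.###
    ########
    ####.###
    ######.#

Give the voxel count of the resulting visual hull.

initial block: 8^3 = 512
carve view 1 (along z, XY-mask fill 30/64): 240 voxels remain
carve view 2 (along y, XZ-mask fill 33/64): 123 voxels remain
carve view 3 (along x, YZ-mask fill 56/64): 103 voxels remain

|visual hull| = 103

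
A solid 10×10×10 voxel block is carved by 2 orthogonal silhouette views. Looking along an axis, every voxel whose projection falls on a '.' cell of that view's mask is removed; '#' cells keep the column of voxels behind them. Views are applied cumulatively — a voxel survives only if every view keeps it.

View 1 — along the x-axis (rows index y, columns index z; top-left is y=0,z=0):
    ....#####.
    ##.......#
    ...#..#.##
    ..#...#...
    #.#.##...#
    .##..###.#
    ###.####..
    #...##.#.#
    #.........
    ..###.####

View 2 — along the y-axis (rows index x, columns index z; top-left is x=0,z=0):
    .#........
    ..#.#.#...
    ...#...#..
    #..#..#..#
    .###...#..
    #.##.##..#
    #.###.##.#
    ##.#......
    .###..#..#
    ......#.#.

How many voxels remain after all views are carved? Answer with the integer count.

start: 10×10×10 = 1000 voxels
V1 x: intersect with YZ mask (45 set) -- 450 left
V2 y: intersect with XZ mask (37 set) -- 164 left

voxel count = 164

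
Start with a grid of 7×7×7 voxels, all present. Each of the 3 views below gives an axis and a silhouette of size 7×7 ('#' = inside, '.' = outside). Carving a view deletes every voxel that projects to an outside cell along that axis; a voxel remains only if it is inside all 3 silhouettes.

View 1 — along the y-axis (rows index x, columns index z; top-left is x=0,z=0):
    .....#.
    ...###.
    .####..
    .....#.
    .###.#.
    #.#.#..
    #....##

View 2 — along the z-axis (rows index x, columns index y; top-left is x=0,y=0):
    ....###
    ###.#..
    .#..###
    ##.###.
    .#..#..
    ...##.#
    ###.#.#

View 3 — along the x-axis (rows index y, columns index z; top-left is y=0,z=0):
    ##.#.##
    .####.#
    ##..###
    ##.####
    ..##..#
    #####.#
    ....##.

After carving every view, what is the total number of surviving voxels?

full grid |V| = 343
  1. axis=1 (XZ plane), |mask|=19  ⇒  voxels=133
  2. axis=2 (XY plane), |mask|=26  ⇒  voxels=68
  3. axis=0 (YZ plane), |mask|=32  ⇒  voxels=39

voxel count = 39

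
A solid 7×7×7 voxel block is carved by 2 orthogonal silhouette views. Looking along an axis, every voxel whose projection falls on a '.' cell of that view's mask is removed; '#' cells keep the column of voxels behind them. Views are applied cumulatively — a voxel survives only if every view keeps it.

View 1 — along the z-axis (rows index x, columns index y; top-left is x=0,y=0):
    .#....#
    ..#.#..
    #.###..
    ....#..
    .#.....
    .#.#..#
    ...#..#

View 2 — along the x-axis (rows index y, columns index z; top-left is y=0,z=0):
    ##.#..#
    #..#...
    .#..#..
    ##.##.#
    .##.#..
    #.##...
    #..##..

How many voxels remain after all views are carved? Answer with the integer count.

voxel count = 47

before carving: 343 voxels (7×7×7)
after view 1 [z-axis, 15 of 49 cells solid] → remaining = 105
after view 2 [x-axis, 22 of 49 cells solid] → remaining = 47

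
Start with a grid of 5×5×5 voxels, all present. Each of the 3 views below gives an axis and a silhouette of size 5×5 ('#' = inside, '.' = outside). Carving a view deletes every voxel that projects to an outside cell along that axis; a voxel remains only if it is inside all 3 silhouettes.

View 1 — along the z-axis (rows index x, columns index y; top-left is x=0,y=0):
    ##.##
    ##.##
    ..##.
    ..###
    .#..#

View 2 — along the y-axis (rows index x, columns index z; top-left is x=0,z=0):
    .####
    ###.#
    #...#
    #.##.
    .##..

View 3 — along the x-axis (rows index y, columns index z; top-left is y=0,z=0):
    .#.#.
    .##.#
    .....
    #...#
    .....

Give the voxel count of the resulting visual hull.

17 voxels

start: 5×5×5 = 125 voxels
carve view 1 (along z, XY-mask fill 15/25): 75 voxels remain
carve view 2 (along y, XZ-mask fill 15/25): 49 voxels remain
carve view 3 (along x, YZ-mask fill 7/25): 17 voxels remain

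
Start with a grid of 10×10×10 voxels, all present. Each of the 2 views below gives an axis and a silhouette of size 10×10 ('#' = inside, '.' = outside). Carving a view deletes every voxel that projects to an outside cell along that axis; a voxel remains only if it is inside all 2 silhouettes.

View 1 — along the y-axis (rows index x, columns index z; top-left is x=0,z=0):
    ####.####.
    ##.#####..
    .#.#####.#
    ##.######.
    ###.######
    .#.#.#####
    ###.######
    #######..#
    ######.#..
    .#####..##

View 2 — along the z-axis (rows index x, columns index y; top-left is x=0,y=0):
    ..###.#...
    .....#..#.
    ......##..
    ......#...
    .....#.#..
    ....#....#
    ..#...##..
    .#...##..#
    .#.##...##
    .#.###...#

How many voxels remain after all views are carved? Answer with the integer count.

initial block: 10^3 = 1000
carve view 1 (along y, XZ-mask fill 77/100): 770 voxels remain
carve view 2 (along z, XY-mask fill 30/100): 229 voxels remain

voxel count = 229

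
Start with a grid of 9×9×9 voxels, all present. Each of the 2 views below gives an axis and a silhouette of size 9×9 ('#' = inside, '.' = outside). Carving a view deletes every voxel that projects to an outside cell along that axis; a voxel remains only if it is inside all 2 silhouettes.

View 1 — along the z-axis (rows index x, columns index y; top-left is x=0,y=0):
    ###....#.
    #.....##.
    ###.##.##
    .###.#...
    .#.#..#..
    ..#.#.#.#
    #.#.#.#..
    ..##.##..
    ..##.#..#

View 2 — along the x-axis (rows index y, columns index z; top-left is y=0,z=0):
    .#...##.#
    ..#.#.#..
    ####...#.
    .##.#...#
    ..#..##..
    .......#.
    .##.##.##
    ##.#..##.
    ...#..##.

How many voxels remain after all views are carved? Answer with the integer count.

146 voxels

start: 9×9×9 = 729 voxels
[1] z-view keeps 37 columns → grid now 333
[2] x-view keeps 34 columns → grid now 146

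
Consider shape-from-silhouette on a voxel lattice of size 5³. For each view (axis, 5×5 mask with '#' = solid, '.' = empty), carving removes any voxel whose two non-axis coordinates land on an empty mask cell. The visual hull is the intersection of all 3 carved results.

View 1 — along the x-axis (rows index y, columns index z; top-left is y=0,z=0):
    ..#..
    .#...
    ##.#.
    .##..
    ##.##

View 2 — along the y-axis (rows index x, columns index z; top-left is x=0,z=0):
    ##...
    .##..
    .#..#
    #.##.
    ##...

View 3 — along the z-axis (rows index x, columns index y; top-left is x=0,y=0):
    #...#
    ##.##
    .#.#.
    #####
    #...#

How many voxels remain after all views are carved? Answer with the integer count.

remaining voxels: 17

initial block: 5^3 = 125
after view 1 [x-axis, 11 of 25 cells solid] → remaining = 55
after view 2 [y-axis, 11 of 25 cells solid] → remaining = 29
after view 3 [z-axis, 15 of 25 cells solid] → remaining = 17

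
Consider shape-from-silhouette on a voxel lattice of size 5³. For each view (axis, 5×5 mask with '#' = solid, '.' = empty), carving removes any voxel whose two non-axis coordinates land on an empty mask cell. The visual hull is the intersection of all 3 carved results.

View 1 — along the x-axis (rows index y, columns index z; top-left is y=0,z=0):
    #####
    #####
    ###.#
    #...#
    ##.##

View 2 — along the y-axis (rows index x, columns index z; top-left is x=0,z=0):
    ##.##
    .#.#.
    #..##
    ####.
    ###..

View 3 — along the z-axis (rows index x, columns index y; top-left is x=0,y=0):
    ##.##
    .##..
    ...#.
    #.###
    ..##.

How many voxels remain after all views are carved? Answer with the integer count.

start: 5×5×5 = 125 voxels
step 1: project along x, AND mask (20/25) → |grid| = 100
step 2: project along y, AND mask (16/25) → |grid| = 64
step 3: project along z, AND mask (13/25) → |grid| = 34

remaining voxels: 34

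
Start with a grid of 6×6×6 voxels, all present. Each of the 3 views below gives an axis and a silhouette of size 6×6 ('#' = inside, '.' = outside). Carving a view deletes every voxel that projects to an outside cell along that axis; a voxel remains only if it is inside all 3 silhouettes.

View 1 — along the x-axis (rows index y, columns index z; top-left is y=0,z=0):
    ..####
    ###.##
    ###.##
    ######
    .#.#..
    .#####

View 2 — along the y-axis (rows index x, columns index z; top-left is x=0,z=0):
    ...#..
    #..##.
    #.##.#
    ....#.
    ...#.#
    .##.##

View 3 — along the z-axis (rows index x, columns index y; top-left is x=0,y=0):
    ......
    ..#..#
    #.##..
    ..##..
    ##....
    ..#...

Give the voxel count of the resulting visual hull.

remaining voxels: 23

initial block: 6^3 = 216
after view 1 [x-axis, 27 of 36 cells solid] → remaining = 162
after view 2 [y-axis, 15 of 36 cells solid] → remaining = 67
after view 3 [z-axis, 10 of 36 cells solid] → remaining = 23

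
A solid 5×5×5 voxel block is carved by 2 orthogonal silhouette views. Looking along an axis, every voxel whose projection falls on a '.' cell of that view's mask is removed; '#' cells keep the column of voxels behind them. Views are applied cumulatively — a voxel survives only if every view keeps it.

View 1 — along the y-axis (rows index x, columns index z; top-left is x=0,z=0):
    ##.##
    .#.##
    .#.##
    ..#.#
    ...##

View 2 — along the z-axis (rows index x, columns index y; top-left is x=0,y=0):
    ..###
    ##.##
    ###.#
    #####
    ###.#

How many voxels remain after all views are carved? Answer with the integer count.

start: 5×5×5 = 125 voxels
  1. axis=1 (XZ plane), |mask|=14  ⇒  voxels=70
  2. axis=2 (XY plane), |mask|=20  ⇒  voxels=54

54 voxels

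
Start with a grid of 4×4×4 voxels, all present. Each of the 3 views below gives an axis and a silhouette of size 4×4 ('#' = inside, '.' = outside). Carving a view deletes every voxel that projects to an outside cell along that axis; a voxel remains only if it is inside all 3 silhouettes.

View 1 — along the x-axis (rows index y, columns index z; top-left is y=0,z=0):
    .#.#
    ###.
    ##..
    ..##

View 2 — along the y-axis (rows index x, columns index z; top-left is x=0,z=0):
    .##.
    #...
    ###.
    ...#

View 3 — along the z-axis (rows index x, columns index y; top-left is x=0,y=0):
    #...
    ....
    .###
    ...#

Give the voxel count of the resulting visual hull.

voxel count = 8

initial block: 4^3 = 64
carve view 1 (along x, YZ-mask fill 9/16): 36 voxels remain
carve view 2 (along y, XZ-mask fill 7/16): 16 voxels remain
carve view 3 (along z, XY-mask fill 5/16): 8 voxels remain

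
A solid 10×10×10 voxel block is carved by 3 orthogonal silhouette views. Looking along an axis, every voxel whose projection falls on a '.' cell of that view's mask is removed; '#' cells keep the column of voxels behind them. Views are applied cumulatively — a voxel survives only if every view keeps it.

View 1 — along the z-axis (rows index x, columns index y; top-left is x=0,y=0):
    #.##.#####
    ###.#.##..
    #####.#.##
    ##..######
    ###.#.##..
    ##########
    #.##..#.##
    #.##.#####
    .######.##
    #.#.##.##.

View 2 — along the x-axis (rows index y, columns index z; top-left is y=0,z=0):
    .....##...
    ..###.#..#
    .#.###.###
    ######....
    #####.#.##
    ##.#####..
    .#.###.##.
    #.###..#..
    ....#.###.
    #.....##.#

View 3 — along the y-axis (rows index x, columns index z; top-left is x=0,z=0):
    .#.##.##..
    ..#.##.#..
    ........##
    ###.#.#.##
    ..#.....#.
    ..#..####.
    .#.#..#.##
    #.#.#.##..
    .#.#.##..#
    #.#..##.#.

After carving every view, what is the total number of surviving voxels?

initial block: 10^3 = 1000
V1 z: intersect with XY mask (74 set) -- 740 left
V2 x: intersect with YZ mask (54 set) -- 394 left
V3 y: intersect with XZ mask (45 set) -- 181 left

remaining voxels: 181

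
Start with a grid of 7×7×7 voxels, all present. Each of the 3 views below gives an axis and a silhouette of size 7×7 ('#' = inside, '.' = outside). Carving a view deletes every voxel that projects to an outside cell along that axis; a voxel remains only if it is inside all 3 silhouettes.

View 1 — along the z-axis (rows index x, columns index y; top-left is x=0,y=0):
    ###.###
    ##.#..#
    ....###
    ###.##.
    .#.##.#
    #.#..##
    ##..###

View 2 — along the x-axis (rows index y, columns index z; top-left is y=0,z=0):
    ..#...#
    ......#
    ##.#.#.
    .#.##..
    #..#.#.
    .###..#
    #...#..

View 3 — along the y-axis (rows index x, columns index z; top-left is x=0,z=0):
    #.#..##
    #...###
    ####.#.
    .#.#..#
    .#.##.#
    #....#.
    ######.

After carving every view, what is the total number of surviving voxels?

voxel count = 48

initial block: 7^3 = 343
step 1: project along z, AND mask (31/49) → |grid| = 217
step 2: project along x, AND mask (19/49) → |grid| = 80
step 3: project along y, AND mask (28/49) → |grid| = 48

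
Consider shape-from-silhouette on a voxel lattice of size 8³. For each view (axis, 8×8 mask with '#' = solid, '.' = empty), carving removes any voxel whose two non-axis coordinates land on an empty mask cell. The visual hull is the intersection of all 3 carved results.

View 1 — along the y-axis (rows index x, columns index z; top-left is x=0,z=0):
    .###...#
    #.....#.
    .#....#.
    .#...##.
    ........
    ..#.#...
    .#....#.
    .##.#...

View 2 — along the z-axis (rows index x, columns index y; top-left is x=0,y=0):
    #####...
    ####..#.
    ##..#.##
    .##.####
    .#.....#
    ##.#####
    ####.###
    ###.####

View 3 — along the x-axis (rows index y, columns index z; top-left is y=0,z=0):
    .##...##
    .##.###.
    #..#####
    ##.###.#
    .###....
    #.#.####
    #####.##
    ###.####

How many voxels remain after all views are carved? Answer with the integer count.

remaining voxels: 80

initial block: 8^3 = 512
after view 1 [y-axis, 18 of 64 cells solid] → remaining = 144
after view 2 [z-axis, 44 of 64 cells solid] → remaining = 107
after view 3 [x-axis, 44 of 64 cells solid] → remaining = 80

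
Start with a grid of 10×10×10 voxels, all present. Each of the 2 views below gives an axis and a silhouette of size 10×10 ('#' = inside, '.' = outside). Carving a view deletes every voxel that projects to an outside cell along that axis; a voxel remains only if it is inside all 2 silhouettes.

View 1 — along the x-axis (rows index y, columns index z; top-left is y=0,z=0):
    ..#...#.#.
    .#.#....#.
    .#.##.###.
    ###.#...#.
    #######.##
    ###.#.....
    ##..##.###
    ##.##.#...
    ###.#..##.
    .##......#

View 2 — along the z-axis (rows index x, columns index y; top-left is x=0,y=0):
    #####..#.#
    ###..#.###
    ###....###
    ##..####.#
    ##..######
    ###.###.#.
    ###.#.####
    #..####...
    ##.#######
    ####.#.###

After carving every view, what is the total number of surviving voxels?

voxel count = 352

before carving: 1000 voxels (10×10×10)
step 1: project along x, AND mask (51/100) → |grid| = 510
step 2: project along z, AND mask (72/100) → |grid| = 352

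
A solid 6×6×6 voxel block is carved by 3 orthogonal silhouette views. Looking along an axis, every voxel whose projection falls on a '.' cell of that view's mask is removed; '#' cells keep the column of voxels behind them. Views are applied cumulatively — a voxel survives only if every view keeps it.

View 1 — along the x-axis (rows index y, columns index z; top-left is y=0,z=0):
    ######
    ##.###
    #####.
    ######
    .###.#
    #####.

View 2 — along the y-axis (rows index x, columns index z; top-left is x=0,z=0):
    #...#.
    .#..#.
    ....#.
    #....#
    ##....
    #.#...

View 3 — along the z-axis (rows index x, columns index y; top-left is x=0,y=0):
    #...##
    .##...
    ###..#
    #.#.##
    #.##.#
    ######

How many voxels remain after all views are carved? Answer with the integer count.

voxel count = 35

full grid |V| = 216
[1] x-view keeps 31 columns → grid now 186
[2] y-view keeps 11 columns → grid now 56
[3] z-view keeps 23 columns → grid now 35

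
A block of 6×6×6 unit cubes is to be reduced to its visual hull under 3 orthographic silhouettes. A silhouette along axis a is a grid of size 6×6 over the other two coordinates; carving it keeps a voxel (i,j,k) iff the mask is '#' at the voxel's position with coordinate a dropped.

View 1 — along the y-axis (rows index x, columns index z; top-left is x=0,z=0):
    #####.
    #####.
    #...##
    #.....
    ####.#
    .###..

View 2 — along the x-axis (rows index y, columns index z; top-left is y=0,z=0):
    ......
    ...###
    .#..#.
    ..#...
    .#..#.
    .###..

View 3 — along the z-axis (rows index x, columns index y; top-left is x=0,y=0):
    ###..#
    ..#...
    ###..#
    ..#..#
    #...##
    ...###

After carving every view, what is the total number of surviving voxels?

remaining voxels: 21

initial block: 6^3 = 216
carve view 1 (along y, XZ-mask fill 22/36): 132 voxels remain
carve view 2 (along x, YZ-mask fill 11/36): 39 voxels remain
carve view 3 (along z, XY-mask fill 17/36): 21 voxels remain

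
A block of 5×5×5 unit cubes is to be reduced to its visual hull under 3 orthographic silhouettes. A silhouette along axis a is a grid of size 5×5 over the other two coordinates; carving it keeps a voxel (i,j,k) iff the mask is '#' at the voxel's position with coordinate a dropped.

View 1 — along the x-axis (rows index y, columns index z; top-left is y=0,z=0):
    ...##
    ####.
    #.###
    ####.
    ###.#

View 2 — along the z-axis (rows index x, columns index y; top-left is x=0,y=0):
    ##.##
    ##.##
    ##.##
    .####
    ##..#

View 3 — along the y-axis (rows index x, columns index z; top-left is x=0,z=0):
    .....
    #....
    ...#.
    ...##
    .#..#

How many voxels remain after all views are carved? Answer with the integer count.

full grid |V| = 125
V1 x: intersect with YZ mask (18 set) -- 90 left
V2 z: intersect with XY mask (19 set) -- 68 left
V3 y: intersect with XZ mask (6 set) -- 15 left

voxel count = 15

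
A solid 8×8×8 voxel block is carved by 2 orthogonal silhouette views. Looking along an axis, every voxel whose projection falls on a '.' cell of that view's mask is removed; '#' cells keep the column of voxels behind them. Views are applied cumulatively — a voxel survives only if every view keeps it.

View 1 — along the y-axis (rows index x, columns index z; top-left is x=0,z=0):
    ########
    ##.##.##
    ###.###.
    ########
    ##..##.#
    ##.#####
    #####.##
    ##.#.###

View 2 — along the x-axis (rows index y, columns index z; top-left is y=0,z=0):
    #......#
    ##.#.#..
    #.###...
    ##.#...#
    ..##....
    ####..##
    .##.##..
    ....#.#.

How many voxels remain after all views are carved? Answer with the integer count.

186 voxels

full grid |V| = 512
step 1: project along y, AND mask (53/64) → |grid| = 424
step 2: project along x, AND mask (28/64) → |grid| = 186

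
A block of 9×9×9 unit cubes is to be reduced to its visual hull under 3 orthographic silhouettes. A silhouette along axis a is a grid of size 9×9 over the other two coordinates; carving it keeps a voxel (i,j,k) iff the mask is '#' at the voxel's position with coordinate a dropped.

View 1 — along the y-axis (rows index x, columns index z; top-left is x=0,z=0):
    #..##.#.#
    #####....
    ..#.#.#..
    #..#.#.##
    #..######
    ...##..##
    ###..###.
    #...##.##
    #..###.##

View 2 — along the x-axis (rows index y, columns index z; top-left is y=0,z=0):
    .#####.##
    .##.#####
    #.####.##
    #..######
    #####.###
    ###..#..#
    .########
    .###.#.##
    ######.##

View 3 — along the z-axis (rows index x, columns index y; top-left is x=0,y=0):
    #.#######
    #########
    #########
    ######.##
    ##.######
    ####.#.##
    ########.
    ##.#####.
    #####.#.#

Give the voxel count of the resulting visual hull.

remaining voxels: 279

full grid |V| = 729
[1] y-view keeps 46 columns → grid now 414
[2] x-view keeps 63 columns → grid now 322
[3] z-view keeps 71 columns → grid now 279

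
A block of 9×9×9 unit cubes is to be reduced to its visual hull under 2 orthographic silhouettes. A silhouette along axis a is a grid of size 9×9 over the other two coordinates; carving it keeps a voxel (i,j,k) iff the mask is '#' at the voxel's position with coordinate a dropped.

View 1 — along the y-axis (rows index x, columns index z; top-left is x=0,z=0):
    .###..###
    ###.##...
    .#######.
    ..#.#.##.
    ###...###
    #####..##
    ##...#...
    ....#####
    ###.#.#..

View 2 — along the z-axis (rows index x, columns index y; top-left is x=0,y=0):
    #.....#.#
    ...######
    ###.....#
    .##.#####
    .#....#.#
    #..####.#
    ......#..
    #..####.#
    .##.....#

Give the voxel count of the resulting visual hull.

start: 9×9×9 = 729 voxels
[1] y-view keeps 48 columns → grid now 432
[2] z-view keeps 39 columns → grid now 212

|visual hull| = 212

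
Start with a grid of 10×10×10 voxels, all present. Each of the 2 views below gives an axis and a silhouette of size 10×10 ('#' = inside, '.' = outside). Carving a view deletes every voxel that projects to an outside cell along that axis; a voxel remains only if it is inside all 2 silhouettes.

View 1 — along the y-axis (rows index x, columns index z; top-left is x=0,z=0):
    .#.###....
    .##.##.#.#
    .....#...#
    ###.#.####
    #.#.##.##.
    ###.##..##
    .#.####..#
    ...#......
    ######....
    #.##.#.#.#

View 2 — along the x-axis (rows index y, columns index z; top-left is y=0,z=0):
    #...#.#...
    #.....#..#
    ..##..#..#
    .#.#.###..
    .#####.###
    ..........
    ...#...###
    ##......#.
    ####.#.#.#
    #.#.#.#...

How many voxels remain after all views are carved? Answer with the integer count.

208 voxels

full grid |V| = 1000
[1] y-view keeps 52 columns → grid now 520
[2] x-view keeps 41 columns → grid now 208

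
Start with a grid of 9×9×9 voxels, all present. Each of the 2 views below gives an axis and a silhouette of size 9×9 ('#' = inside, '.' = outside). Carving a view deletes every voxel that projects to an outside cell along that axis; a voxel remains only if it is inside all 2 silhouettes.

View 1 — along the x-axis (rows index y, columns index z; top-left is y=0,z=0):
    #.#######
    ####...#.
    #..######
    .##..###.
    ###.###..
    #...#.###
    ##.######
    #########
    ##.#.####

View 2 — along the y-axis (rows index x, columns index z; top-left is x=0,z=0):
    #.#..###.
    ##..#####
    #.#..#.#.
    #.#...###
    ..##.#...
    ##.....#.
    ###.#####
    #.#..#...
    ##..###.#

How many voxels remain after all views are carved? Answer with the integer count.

start: 9×9×9 = 729 voxels
[1] x-view keeps 60 columns → grid now 540
[2] y-view keeps 44 columns → grid now 303

|visual hull| = 303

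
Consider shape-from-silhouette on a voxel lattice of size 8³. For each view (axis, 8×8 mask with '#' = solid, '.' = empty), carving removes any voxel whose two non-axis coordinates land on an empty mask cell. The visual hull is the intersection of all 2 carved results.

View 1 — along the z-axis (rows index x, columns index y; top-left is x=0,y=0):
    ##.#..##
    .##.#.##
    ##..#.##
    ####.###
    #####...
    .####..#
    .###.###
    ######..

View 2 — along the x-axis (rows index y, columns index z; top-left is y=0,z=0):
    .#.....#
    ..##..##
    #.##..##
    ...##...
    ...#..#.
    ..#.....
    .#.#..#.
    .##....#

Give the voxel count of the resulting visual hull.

before carving: 512 voxels (8×8×8)
carve view 1 (along z, XY-mask fill 44/64): 352 voxels remain
carve view 2 (along x, YZ-mask fill 22/64): 130 voxels remain

voxel count = 130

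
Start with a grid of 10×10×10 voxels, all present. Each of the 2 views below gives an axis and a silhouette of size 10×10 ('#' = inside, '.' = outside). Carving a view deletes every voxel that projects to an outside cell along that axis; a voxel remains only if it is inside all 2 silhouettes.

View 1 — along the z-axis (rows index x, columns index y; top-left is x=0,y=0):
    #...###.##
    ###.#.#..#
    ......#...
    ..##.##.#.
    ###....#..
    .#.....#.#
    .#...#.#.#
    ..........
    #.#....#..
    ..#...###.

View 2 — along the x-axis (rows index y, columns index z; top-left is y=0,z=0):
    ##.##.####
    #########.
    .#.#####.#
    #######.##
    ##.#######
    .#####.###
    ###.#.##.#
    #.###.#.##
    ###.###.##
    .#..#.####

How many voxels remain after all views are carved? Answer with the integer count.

before carving: 1000 voxels (10×10×10)
[1] z-view keeps 36 columns → grid now 360
[2] x-view keeps 78 columns → grid now 272

voxel count = 272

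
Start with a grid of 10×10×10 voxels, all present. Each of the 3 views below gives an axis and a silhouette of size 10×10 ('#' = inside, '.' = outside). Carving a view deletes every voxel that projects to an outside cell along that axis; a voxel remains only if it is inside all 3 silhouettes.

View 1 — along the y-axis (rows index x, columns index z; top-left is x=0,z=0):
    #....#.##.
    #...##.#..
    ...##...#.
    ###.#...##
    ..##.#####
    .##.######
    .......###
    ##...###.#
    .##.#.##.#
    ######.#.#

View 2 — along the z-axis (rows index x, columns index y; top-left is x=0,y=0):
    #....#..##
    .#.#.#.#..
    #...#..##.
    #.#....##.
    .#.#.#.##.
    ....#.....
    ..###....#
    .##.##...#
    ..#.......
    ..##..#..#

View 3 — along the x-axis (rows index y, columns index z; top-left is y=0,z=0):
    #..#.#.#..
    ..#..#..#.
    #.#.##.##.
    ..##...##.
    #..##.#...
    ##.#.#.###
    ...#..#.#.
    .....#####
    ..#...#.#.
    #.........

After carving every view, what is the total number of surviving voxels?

81 voxels

before carving: 1000 voxels (10×10×10)
[1] y-view keeps 55 columns → grid now 550
[2] z-view keeps 36 columns → grid now 191
[3] x-view keeps 40 columns → grid now 81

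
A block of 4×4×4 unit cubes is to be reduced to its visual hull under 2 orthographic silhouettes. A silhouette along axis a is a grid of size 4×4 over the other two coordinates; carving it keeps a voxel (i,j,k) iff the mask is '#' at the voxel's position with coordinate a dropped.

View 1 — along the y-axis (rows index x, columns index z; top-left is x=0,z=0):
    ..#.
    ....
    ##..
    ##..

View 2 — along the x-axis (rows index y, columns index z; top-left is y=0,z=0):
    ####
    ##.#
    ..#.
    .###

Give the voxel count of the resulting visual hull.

full grid |V| = 64
V1 y: intersect with XZ mask (5 set) -- 20 left
V2 x: intersect with YZ mask (11 set) -- 13 left

|visual hull| = 13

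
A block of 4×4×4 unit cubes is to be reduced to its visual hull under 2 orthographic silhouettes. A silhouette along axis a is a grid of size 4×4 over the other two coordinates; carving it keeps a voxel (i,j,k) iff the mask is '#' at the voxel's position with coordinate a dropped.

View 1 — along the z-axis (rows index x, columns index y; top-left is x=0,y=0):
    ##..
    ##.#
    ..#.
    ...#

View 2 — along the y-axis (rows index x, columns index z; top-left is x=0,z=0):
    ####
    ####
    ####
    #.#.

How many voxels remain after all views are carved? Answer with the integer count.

|visual hull| = 26

initial block: 4^3 = 64
after view 1 [z-axis, 7 of 16 cells solid] → remaining = 28
after view 2 [y-axis, 14 of 16 cells solid] → remaining = 26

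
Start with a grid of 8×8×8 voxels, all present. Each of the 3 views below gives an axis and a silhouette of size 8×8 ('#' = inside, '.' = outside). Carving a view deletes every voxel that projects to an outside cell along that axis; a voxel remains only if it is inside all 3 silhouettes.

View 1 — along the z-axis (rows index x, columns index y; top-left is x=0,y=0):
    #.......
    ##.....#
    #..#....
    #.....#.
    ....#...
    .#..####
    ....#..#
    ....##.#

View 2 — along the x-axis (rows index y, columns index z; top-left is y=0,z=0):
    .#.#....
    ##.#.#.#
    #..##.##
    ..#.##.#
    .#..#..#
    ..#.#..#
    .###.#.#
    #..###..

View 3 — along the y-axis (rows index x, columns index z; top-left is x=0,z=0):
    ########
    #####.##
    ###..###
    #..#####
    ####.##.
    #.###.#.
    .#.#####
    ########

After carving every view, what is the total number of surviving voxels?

remaining voxels: 46

before carving: 512 voxels (8×8×8)
  1. axis=2 (XY plane), |mask|=19  ⇒  voxels=152
  2. axis=0 (YZ plane), |mask|=31  ⇒  voxels=66
  3. axis=1 (XZ plane), |mask|=52  ⇒  voxels=46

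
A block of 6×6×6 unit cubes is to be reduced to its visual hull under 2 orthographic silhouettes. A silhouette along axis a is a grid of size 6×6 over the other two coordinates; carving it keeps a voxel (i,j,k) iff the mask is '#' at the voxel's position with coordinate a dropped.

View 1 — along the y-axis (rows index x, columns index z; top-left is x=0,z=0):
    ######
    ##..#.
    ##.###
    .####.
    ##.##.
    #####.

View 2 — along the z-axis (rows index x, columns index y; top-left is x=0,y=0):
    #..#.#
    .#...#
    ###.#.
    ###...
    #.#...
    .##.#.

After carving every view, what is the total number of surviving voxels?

start: 6×6×6 = 216 voxels
carve view 1 (along y, XZ-mask fill 27/36): 162 voxels remain
carve view 2 (along z, XY-mask fill 17/36): 79 voxels remain

79 voxels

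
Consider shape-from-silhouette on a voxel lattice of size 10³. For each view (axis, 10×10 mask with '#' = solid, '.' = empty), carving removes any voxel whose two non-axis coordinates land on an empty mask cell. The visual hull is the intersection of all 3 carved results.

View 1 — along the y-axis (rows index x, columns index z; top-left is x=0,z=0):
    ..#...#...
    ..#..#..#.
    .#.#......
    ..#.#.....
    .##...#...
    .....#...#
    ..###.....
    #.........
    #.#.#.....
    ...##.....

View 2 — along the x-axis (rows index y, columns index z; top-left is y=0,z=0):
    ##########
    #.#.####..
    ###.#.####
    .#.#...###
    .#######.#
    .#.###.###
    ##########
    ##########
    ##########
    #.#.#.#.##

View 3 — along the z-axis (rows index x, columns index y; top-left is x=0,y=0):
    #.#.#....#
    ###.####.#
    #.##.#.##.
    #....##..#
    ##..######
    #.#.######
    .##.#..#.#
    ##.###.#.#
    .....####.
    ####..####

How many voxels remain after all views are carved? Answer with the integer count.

start: 10×10×10 = 1000 voxels
carve view 1 (along y, XZ-mask fill 23/100): 230 voxels remain
carve view 2 (along x, YZ-mask fill 80/100): 182 voxels remain
carve view 3 (along z, XY-mask fill 62/100): 117 voxels remain

|visual hull| = 117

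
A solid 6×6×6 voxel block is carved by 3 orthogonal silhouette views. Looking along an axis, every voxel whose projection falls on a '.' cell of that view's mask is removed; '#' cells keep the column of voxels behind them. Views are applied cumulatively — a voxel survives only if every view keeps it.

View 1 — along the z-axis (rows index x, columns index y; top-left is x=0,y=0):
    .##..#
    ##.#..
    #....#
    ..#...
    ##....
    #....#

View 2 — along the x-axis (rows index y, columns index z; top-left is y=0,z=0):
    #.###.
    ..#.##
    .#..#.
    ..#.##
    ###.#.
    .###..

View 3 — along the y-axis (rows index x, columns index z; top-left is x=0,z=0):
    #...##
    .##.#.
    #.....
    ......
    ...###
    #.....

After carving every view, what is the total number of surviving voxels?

|visual hull| = 15

before carving: 216 voxels (6×6×6)
step 1: project along z, AND mask (13/36) → |grid| = 78
step 2: project along x, AND mask (19/36) → |grid| = 41
step 3: project along y, AND mask (11/36) → |grid| = 15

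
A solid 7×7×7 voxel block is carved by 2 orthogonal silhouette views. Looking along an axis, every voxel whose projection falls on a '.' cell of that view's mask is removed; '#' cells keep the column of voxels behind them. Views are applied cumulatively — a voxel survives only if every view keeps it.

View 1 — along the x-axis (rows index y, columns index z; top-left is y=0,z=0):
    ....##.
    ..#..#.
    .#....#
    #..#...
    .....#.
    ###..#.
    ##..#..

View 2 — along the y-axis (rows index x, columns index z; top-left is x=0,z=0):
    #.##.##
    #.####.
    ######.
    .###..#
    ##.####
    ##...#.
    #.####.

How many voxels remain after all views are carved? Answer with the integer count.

initial block: 7^3 = 343
after view 1 [x-axis, 16 of 49 cells solid] → remaining = 112
after view 2 [y-axis, 34 of 49 cells solid] → remaining = 81

voxel count = 81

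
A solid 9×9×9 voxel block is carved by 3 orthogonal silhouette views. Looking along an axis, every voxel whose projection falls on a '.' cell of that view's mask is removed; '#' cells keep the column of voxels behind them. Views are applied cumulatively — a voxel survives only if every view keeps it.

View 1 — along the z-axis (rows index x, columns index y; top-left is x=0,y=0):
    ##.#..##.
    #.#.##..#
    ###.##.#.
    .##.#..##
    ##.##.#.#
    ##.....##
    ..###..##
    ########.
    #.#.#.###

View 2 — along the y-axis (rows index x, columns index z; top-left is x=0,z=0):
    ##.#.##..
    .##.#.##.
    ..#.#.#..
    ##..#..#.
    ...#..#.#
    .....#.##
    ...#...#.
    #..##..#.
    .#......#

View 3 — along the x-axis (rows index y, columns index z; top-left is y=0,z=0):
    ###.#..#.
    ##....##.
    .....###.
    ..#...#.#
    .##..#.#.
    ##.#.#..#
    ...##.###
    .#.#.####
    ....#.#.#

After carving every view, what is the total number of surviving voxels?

before carving: 729 voxels (9×9×9)
[1] z-view keeps 50 columns → grid now 450
[2] y-view keeps 31 columns → grid now 172
[3] x-view keeps 38 columns → grid now 77

remaining voxels: 77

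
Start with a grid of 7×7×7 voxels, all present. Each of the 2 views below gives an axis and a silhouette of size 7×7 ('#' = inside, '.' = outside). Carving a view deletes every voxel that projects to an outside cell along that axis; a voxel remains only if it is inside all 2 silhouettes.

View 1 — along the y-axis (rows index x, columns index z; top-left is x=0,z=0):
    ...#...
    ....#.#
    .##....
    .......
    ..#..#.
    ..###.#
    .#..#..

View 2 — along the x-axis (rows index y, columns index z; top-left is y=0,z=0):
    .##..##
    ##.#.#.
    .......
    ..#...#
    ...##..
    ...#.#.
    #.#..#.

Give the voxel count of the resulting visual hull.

voxel count = 30

initial block: 7^3 = 343
carve view 1 (along y, XZ-mask fill 13/49): 91 voxels remain
carve view 2 (along x, YZ-mask fill 17/49): 30 voxels remain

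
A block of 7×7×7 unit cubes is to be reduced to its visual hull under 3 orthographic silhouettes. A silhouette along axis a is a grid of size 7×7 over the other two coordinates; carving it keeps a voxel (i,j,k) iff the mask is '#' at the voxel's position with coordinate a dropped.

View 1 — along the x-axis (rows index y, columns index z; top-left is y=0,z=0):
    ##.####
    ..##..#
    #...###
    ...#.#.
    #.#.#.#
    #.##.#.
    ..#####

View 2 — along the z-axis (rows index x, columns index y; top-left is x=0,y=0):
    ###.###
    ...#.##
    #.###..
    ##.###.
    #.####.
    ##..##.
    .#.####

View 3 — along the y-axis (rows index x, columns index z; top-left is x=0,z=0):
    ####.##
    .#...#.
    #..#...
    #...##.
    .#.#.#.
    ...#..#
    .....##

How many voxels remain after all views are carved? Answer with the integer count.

full grid |V| = 343
[1] x-view keeps 28 columns → grid now 196
[2] z-view keeps 32 columns → grid now 127
[3] y-view keeps 20 columns → grid now 58

voxel count = 58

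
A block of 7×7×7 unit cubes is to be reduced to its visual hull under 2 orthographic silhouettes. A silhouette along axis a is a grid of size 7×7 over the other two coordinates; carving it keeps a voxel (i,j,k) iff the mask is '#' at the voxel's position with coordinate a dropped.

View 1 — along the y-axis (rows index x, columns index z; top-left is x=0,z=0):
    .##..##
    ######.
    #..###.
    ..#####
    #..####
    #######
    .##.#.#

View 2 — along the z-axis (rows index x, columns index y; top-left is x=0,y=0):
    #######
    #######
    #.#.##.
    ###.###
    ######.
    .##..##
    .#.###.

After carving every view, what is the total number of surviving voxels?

|visual hull| = 190

start: 7×7×7 = 343 voxels
  1. axis=1 (XZ plane), |mask|=35  ⇒  voxels=245
  2. axis=2 (XY plane), |mask|=38  ⇒  voxels=190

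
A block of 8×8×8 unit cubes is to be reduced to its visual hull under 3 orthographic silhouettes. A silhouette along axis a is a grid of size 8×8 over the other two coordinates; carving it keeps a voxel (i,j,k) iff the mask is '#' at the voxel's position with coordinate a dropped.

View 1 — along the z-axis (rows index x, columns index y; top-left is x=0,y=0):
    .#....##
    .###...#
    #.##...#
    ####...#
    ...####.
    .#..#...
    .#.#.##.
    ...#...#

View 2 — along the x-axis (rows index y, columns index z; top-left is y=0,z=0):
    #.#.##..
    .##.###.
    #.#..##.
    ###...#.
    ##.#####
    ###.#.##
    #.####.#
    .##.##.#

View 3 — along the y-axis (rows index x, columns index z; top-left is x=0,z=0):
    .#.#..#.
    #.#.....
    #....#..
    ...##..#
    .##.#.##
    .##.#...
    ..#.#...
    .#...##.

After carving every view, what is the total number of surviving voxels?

initial block: 8^3 = 512
[1] z-view keeps 28 columns → grid now 224
[2] x-view keeps 41 columns → grid now 138
[3] y-view keeps 23 columns → grid now 51

|visual hull| = 51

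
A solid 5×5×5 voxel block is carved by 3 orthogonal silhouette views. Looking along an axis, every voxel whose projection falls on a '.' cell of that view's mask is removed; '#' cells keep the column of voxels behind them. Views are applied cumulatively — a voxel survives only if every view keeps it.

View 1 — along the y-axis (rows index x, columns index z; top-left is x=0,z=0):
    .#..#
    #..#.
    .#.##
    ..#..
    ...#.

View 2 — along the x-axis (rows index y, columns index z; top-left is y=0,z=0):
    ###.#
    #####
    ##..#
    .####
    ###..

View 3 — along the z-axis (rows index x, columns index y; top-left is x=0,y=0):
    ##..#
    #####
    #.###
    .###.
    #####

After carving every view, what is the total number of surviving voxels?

full grid |V| = 125
step 1: project along y, AND mask (9/25) → |grid| = 45
step 2: project along x, AND mask (19/25) → |grid| = 32
step 3: project along z, AND mask (20/25) → |grid| = 23

23 voxels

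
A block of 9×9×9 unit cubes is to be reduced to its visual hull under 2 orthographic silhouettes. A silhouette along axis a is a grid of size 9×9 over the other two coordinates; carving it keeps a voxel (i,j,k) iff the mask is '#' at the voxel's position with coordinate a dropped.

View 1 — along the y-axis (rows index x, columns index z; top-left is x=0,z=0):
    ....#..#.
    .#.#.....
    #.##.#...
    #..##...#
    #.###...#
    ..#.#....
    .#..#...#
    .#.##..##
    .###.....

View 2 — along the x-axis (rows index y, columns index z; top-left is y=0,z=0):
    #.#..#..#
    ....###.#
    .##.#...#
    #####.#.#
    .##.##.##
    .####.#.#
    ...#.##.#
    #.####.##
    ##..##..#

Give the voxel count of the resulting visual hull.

full grid |V| = 729
after view 1 [y-axis, 30 of 81 cells solid] → remaining = 270
after view 2 [x-axis, 47 of 81 cells solid] → remaining = 168

|visual hull| = 168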